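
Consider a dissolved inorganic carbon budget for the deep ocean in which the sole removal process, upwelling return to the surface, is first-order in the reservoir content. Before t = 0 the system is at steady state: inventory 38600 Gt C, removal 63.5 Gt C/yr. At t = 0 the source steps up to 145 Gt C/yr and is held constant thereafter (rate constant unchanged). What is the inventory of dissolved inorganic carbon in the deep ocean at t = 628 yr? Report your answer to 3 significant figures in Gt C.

70500 Gt C

τ = M₀/F₀ = 38600/63.5 = 607.9 yr; rate constant k = 1/τ.
New steady state M_∞ = F₁/k = F₁·τ = 145 × 607.9 = 88142 Gt C.
M(t) = M_∞ + (M₀ − M_∞)·e^(−t/τ); t/τ = 628/607.9 = 1.033, so e^(−t/τ) = 0.3559.
M(t) = 88142 − 49540 × 0.3559 = 70510 Gt C.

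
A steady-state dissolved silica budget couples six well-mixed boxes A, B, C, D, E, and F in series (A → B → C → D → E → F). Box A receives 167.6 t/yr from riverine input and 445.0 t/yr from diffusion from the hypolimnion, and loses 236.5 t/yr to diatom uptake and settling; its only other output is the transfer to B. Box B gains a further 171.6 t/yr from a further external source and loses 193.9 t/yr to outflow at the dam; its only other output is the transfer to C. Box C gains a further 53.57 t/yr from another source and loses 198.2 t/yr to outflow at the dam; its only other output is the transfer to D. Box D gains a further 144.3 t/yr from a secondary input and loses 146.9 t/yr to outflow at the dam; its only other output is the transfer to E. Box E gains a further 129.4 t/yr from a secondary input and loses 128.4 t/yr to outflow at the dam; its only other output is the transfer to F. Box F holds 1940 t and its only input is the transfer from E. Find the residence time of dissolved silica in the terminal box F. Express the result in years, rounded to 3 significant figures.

Box A: F(A→B) = (167.6 + 445.0) − 236.5 = 376.10 t/yr.
Box B: F(B→C) = (376.10 + 171.6) − 193.9 = 353.80 t/yr.
Box C: F(C→D) = (353.80 + 53.57) − 198.2 = 209.17 t/yr.
Box D: F(D→E) = (209.17 + 144.3) − 146.9 = 206.57 t/yr.
Box E: F(E→F) = (206.57 + 129.4) − 128.4 = 207.57 t/yr.
Box F throughput = its input = 207.57 t/yr; τ = 1940 / 207.57 = 9.346 yr.

9.35 yr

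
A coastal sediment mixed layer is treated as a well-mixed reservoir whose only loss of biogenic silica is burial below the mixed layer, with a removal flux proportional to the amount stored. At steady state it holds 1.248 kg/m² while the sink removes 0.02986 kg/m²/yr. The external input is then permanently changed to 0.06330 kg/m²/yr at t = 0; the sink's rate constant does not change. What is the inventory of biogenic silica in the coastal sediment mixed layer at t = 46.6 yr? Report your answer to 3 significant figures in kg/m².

τ = M₀/F₀ = 1.248/0.02986 = 41.80 yr; rate constant k = 1/τ.
New steady state M_∞ = F₁/k = F₁·τ = 0.06330 × 41.80 = 2.6456 kg/m².
M(t) = M_∞ + (M₀ − M_∞)·e^(−t/τ); t/τ = 46.6/41.80 = 1.115, so e^(−t/τ) = 0.3279.
M(t) = 2.6456 − 1.398 × 0.3279 = 2.1873 kg/m².

2.19 kg/m²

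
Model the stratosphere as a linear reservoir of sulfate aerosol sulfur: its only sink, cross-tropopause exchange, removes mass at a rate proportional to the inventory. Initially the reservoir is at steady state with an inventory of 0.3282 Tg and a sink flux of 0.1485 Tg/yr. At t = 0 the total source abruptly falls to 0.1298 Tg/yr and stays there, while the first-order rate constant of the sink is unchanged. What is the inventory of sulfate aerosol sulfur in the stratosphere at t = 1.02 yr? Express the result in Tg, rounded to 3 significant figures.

0.313 Tg

τ = M₀/F₀ = 0.3282/0.1485 = 2.210 yr; rate constant k = 1/τ.
New steady state M_∞ = F₁/k = F₁·τ = 0.1298 × 2.210 = 0.28687 Tg.
M(t) = M_∞ + (M₀ − M_∞)·e^(−t/τ); t/τ = 1.02/2.210 = 0.4615, so e^(−t/τ) = 0.6303.
M(t) = 0.28687 + 0.04133 × 0.6303 = 0.31292 Tg.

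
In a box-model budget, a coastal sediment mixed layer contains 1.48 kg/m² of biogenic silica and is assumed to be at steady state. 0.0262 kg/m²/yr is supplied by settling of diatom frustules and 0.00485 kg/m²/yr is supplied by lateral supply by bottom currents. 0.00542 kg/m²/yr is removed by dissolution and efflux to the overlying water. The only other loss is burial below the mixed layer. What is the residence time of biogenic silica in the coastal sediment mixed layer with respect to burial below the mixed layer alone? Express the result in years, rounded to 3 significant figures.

57.7 yr

At steady state ΣF_in = ΣF_out.
ΣF_in = 0.0262 + 0.00485 = 0.031050 kg/m²/yr.
Burial below the mixed layer flux = ΣF_in − (0.00542) = 0.031050 − 0.005420 = 0.02563 kg/m²/yr.
τ = M / F = 1.48 / 0.02563 = 57.74 yr.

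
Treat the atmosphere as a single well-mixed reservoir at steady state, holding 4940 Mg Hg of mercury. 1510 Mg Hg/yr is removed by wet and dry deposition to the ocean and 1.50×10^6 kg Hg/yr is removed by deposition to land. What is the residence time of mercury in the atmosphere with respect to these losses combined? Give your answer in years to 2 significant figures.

Convert the deposition to land flux: 1.50×10^6 kg Hg/yr = 1500 Mg Hg/yr.
Total removal = 1510 + 1500 = 3010.0 Mg Hg/yr.
τ = M / ΣF_out = 4940 / 3010.0 = 1.641 yr.

1.6 yr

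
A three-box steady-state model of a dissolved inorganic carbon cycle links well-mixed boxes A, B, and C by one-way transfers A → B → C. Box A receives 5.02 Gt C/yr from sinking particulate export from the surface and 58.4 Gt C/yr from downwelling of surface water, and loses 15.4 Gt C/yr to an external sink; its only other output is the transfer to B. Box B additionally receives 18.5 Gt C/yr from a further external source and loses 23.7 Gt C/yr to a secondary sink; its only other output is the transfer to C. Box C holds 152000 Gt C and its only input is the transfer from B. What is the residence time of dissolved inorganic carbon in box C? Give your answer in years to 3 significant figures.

3550 yr

Box A: F(A→B) = (5.02 + 58.4) − 15.4 = 48.020 Gt C/yr.
Box B: F(B→C) = (48.020 + 18.5) − 23.7 = 42.820 Gt C/yr.
Box C throughput = its input = 42.820 Gt C/yr; τ = 152000 / 42.820 = 3550 yr.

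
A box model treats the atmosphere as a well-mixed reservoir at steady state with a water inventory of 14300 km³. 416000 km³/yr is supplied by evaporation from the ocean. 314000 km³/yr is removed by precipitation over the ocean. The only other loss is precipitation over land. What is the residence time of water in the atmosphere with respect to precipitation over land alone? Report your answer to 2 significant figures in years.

At steady state ΣF_in = ΣF_out.
ΣF_in = 416000 km³/yr.
Precipitation over land flux = ΣF_in − (314000) = 416000 − 314000 = 102000 km³/yr.
τ = M / F = 14300 / 102000 = 0.1402 yr.

0.14 yr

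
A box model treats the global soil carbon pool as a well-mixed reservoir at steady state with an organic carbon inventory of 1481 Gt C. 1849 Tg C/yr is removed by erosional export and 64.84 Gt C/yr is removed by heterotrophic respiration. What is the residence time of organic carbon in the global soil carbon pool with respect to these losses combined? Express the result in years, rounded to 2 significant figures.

22 yr

Convert the erosional export flux: 1849 Tg C/yr = 1.849 Gt C/yr.
Total removal = 1.849 + 64.84 = 66.689 Gt C/yr.
τ = M / ΣF_out = 1481 / 66.689 = 22.21 yr.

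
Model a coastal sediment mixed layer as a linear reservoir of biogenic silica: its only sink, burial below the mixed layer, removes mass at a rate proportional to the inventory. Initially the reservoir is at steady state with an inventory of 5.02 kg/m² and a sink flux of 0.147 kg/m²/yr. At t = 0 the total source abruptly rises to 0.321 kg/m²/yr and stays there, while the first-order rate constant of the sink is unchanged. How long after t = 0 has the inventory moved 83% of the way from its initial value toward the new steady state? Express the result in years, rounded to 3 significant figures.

60.5 yr

τ = M₀/F₀ = 5.02/0.147 = 34.15 yr.
The remaining gap fraction is e^(−t/τ); 83% covered ⇒ e^(−t/τ) = 0.170.
t = −τ ln(0.170) = 34.15 × 1.772 = 60.51 yr.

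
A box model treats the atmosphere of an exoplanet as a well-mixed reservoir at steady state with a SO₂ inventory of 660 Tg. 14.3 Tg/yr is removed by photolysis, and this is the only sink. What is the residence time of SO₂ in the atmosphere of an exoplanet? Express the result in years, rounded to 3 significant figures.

τ = M / F = 660 / 14.3 = 46.15 yr.

46.2 yr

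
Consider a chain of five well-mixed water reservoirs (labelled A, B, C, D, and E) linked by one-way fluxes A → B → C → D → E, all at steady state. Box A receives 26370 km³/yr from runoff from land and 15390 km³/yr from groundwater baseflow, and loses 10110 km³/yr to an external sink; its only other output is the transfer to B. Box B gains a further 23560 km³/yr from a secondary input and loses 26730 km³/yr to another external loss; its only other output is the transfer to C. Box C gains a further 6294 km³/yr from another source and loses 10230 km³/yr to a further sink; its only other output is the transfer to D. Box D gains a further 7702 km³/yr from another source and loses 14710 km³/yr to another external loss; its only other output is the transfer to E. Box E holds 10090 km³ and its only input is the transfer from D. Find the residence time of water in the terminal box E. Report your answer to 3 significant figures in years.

0.575 yr

Box A: F(A→B) = (26370 + 15390) − 10110 = 31650 km³/yr.
Box B: F(B→C) = (31650 + 23560) − 26730 = 28480 km³/yr.
Box C: F(C→D) = (28480 + 6294) − 10230 = 24544 km³/yr.
Box D: F(D→E) = (24544 + 7702) − 14710 = 17536 km³/yr.
Box E throughput = its input = 17536 km³/yr; τ = 10090 / 17536 = 0.5754 yr.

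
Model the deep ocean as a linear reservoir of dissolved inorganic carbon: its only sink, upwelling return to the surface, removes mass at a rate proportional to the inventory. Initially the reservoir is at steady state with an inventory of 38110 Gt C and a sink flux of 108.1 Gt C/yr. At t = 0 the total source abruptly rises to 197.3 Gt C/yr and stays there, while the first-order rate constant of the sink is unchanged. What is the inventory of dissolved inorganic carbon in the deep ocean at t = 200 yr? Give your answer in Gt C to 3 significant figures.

51700 Gt C

τ = M₀/F₀ = 38110/108.1 = 352.5 yr; rate constant k = 1/τ.
New steady state M_∞ = F₁/k = F₁·τ = 197.3 × 352.5 = 69557 Gt C.
M(t) = M_∞ + (M₀ − M_∞)·e^(−t/τ); t/τ = 200/352.5 = 0.5673, so e^(−t/τ) = 0.5671.
M(t) = 69557 − 31450 × 0.5671 = 51725 Gt C.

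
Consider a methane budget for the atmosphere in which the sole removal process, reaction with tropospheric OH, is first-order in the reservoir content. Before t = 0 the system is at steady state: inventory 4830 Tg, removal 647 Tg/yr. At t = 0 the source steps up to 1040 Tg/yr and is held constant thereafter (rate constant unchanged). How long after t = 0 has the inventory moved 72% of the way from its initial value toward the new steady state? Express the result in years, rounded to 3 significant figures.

τ = M₀/F₀ = 4830/647 = 7.465 yr.
The remaining gap fraction is e^(−t/τ); 72% covered ⇒ e^(−t/τ) = 0.280.
t = −τ ln(0.280) = 7.465 × 1.273 = 9.503 yr.

9.50 yr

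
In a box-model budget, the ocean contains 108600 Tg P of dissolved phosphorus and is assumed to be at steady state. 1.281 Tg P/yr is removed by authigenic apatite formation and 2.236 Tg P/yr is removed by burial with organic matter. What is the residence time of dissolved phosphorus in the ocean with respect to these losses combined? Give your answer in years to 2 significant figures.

Total removal = 1.281 + 2.236 = 3.5170 Tg P/yr.
τ = M / ΣF_out = 108600 / 3.5170 = 30880 yr.

31000 yr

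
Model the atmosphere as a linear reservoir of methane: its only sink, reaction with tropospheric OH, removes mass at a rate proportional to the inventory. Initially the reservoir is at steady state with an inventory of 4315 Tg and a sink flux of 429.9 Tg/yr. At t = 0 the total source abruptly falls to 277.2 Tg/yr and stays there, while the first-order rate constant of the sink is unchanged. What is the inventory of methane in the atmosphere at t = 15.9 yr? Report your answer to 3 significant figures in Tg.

3100 Tg

The sink rate constant is k = F₀/M₀ = 429.9/4315 = 0.09963 yr⁻¹.
Solving dM/dt = F₁ − kM with M(0) = M₀ gives M(t) = F₁/k + (M₀ − F₁/k)·e^(−kt).
F₁/k = 277.2/0.09963 = 2782.3 Tg; kt = 0.09963 × 15.9 = 1.584, e^(−kt) = 0.2051.
M(15.9) = 2782.3 + (4315 − 2782.3) × 0.2051 = 2782.3 + 314.4 = 3096.7 Tg.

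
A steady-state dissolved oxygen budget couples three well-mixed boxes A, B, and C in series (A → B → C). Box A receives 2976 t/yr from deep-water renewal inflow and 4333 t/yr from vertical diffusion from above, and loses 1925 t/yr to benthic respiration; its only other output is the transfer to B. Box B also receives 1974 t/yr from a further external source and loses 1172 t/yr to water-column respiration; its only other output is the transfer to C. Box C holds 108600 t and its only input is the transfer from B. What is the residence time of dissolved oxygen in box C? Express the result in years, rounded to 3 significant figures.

Box A: F(A→B) = (2976 + 4333) − 1925 = 5384.0 t/yr.
Box B: F(B→C) = (5384.0 + 1974) − 1172 = 6186.0 t/yr.
Box C throughput = its input = 6186.0 t/yr; τ = 108600 / 6186.0 = 17.56 yr.

17.6 yr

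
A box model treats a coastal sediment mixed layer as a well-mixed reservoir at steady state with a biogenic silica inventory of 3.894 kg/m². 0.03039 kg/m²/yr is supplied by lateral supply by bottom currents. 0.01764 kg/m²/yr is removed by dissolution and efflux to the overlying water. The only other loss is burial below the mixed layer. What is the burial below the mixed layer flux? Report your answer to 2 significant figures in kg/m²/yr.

At steady state ΣF_in = ΣF_out.
ΣF_in = 0.030390 kg/m²/yr.
Burial below the mixed layer flux = ΣF_in − (0.01764) = 0.030390 − 0.01764 = 0.01275 kg/m²/yr.

0.013 kg/m²/yr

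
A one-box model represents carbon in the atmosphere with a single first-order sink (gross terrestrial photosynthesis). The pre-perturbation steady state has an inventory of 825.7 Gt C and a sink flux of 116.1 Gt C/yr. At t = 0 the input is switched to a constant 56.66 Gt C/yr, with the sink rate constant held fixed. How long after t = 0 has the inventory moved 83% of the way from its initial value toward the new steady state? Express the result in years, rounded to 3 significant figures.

τ = M₀/F₀ = 825.7/116.1 = 7.112 yr.
The remaining gap fraction is e^(−t/τ); 83% covered ⇒ e^(−t/τ) = 0.170.
t = −τ ln(0.170) = 7.112 × 1.772 = 12.60 yr.

12.6 yr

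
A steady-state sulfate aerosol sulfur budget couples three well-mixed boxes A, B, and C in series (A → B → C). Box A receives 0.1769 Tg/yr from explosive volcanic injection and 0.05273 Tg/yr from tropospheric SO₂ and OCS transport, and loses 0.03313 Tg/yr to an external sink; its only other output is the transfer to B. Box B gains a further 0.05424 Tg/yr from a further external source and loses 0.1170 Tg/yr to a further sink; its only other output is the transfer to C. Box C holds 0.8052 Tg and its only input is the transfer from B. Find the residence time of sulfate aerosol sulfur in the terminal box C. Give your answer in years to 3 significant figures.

Box A: F(A→B) = (0.1769 + 0.05273) − 0.03313 = 0.19650 Tg/yr.
Box B: F(B→C) = (0.19650 + 0.05424) − 0.1170 = 0.13374 Tg/yr.
Box C throughput = its input = 0.13374 Tg/yr; τ = 0.8052 / 0.13374 = 6.021 yr.

6.02 yr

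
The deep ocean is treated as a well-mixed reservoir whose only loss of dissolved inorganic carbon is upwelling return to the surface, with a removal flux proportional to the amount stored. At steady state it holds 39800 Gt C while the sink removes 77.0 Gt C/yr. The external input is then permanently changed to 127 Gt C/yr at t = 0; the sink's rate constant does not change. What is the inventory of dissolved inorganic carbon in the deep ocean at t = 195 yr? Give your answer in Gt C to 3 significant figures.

47900 Gt C

The sink rate constant is k = F₀/M₀ = 77.0/39800 = 0.001935 yr⁻¹.
Solving dM/dt = F₁ − kM with M(0) = M₀ gives M(t) = F₁/k + (M₀ − F₁/k)·e^(−kt).
F₁/k = 127/0.001935 = 65644 Gt C; kt = 0.001935 × 195 = 0.3773, e^(−kt) = 0.6857.
M(195) = 65644 + (39800 − 65644) × 0.6857 = 65644 − 17720 = 47922 Gt C.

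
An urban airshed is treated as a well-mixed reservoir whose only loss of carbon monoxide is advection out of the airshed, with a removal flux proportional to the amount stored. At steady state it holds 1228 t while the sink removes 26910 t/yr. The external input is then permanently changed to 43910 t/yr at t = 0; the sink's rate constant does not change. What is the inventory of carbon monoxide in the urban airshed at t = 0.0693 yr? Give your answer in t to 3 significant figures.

1830 t

τ = M₀/F₀ = 1228/26910 = 0.04563 yr; rate constant k = 1/τ.
New steady state M_∞ = F₁/k = F₁·τ = 43910 × 0.04563 = 2003.8 t.
M(t) = M_∞ + (M₀ − M_∞)·e^(−t/τ); t/τ = 0.0693/0.04563 = 1.519, so e^(−t/τ) = 0.2190.
M(t) = 2003.8 − 775.8 × 0.2190 = 1833.9 t.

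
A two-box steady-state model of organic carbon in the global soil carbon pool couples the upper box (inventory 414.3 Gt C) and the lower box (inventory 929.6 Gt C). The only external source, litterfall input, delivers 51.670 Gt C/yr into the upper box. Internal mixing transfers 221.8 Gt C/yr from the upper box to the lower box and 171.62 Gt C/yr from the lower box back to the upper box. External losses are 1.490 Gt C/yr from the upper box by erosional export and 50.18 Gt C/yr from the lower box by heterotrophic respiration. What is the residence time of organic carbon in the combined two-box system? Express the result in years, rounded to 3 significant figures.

Treat the two boxes together as one reservoir: the mixing fluxes between them are internal recycling, so τ = ΣM / Σ(external losses).
M_total = 414.3 + 929.6 = 1343.9 Gt C.
ΣF_external_out = 1.490 + 50.18 = 51.670 Gt C/yr.
τ = M_total / ΣF_ext = 1343.9 / 51.670 = 26.01 yr.

26.0 yr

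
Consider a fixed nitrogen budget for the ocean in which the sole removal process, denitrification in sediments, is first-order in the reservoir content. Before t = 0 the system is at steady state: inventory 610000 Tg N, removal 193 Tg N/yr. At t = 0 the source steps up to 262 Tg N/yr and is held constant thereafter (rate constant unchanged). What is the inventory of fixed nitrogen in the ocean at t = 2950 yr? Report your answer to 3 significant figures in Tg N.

The sink rate constant is k = F₀/M₀ = 193/610000 = 0.0003164 yr⁻¹.
Solving dM/dt = F₁ − kM with M(0) = M₀ gives M(t) = F₁/k + (M₀ − F₁/k)·e^(−kt).
F₁/k = 262/0.0003164 = 828080 Tg N; kt = 0.0003164 × 2950 = 0.9334, e^(−kt) = 0.3932.
M(2950) = 828080 + (610000 − 828080) × 0.3932 = 828080 − 85760 = 742330 Tg N.

742000 Tg N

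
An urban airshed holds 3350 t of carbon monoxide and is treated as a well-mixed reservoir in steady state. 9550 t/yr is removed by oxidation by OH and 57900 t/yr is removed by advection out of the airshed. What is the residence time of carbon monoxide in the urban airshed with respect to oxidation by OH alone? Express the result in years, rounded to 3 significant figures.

0.351 yr

Residence time with respect to a single sink: τ = M / F_sink.
τ = 3350 / 9550 = 0.3508 yr.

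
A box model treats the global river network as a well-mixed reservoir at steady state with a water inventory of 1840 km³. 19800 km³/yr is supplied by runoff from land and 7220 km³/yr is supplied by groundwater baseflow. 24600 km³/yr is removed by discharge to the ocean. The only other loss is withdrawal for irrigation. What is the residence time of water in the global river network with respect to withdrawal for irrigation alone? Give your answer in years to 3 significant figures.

At steady state ΣF_in = ΣF_out.
ΣF_in = 19800 + 7220 = 27020 km³/yr.
Withdrawal for irrigation flux = ΣF_in − (24600) = 27020 − 24600 = 2420 km³/yr.
τ = M / F = 1840 / 2420 = 0.7603 yr.

0.760 yr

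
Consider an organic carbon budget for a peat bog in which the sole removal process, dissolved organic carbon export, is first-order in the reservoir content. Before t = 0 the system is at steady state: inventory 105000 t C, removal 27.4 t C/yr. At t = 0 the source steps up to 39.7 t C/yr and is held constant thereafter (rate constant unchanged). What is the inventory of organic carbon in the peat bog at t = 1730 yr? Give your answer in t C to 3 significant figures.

The sink rate constant is k = F₀/M₀ = 27.4/105000 = 0.0002610 yr⁻¹.
Solving dM/dt = F₁ − kM with M(0) = M₀ gives M(t) = F₁/k + (M₀ − F₁/k)·e^(−kt).
F₁/k = 39.7/0.0002610 = 152140 t C; kt = 0.0002610 × 1730 = 0.4514, e^(−kt) = 0.6367.
M(1730) = 152140 + (105000 − 152140) × 0.6367 = 152140 − 30010 = 122120 t C.

122000 t C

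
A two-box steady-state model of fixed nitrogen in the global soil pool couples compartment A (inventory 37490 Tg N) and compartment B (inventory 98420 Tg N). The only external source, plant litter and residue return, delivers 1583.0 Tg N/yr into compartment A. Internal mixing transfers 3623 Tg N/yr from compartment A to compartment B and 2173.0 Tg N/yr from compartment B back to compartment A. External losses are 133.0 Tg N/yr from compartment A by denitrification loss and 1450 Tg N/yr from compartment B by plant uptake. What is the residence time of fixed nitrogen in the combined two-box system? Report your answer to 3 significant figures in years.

Treat the two boxes together as one reservoir: the mixing fluxes between them are internal recycling, so τ = ΣM / Σ(external losses).
M_total = 37490 + 98420 = 135910 Tg N.
ΣF_external_out = 133.0 + 1450 = 1583.0 Tg N/yr.
τ = M_total / ΣF_ext = 135910 / 1583.0 = 85.86 yr.

85.9 yr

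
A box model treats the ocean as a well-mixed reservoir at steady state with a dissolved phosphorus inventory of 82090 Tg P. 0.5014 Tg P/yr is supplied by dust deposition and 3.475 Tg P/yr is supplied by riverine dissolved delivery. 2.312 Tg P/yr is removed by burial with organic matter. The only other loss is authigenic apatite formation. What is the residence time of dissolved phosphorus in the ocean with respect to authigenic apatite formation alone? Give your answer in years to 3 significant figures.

49300 yr

At steady state ΣF_in = ΣF_out.
ΣF_in = 0.5014 + 3.475 = 3.9764 Tg P/yr.
Authigenic apatite formation flux = ΣF_in − (2.312) = 3.9764 − 2.312 = 1.664 Tg P/yr.
τ = M / F = 82090 / 1.664 = 49320 yr.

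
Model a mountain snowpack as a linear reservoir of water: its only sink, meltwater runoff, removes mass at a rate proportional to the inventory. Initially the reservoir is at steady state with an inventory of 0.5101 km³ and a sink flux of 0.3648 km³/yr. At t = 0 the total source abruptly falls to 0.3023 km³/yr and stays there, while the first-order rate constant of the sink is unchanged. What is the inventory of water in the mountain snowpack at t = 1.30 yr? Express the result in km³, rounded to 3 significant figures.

The sink rate constant is k = F₀/M₀ = 0.3648/0.5101 = 0.7152 yr⁻¹.
Solving dM/dt = F₁ − kM with M(0) = M₀ gives M(t) = F₁/k + (M₀ − F₁/k)·e^(−kt).
F₁/k = 0.3023/0.7152 = 0.42271 km³; kt = 0.7152 × 1.30 = 0.9297, e^(−kt) = 0.3947.
M(1.30) = 0.42271 + (0.5101 − 0.42271) × 0.3947 = 0.42271 + 0.03449 = 0.45720 km³.

0.457 km³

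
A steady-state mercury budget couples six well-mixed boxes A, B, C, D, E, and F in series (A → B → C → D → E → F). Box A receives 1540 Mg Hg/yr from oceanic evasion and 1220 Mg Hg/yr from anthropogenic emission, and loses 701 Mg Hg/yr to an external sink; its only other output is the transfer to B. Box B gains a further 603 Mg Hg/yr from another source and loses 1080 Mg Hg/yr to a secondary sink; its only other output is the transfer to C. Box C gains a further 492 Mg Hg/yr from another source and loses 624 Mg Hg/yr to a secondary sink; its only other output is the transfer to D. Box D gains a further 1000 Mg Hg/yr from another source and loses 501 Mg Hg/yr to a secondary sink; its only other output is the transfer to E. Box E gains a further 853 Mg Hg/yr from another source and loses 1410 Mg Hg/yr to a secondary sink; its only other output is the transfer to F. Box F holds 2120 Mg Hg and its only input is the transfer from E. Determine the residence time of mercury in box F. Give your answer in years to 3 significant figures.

1.52 yr

Box A: F(A→B) = (1540 + 1220) − 701 = 2059.0 Mg Hg/yr.
Box B: F(B→C) = (2059.0 + 603) − 1080 = 1582.0 Mg Hg/yr.
Box C: F(C→D) = (1582.0 + 492) − 624 = 1450.0 Mg Hg/yr.
Box D: F(D→E) = (1450.0 + 1000) − 501 = 1949.0 Mg Hg/yr.
Box E: F(E→F) = (1949.0 + 853) − 1410 = 1392.0 Mg Hg/yr.
Box F throughput = its input = 1392.0 Mg Hg/yr; τ = 2120 / 1392.0 = 1.523 yr.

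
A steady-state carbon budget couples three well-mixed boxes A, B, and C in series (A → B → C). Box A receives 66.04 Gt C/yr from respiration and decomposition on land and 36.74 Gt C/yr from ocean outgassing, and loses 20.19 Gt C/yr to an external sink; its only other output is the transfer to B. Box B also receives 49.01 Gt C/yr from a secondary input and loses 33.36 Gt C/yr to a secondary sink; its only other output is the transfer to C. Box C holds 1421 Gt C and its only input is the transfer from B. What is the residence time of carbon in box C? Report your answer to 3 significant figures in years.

Box A: F(A→B) = (66.04 + 36.74) − 20.19 = 82.590 Gt C/yr.
Box B: F(B→C) = (82.590 + 49.01) − 33.36 = 98.240 Gt C/yr.
Box C throughput = its input = 98.240 Gt C/yr; τ = 1421 / 98.240 = 14.46 yr.

14.5 yr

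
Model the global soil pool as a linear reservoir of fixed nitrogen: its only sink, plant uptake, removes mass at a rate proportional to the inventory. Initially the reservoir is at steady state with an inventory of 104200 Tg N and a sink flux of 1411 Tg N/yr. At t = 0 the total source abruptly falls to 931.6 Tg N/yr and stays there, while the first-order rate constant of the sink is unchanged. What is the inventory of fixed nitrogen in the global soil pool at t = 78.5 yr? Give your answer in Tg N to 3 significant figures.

81000 Tg N

Residence time τ = M₀/F₀ = 73.85 yr. The eventual steady state is M_∞ = M₀·(F₁/F₀) = 104200 × 931.6/1411 = 68797 Tg N.
The anomaly ΔM(t) = M(t) − M_∞ decays as ΔM₀·e^(−t/τ) with ΔM₀ = 104200 − 68797 = 35400 Tg N.
At t = 78.5 yr, e^(−t/τ) = e^(−1.063) = 0.3454, so ΔM = 12230 Tg N and M = 68797 + 12230 = 81026 Tg N.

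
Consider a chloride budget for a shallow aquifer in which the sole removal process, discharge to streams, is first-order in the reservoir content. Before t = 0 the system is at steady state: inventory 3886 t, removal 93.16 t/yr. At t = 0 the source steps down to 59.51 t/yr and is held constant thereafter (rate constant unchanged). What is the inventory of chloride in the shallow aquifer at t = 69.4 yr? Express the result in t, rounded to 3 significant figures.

2750 t

τ = M₀/F₀ = 3886/93.16 = 41.71 yr; rate constant k = 1/τ.
New steady state M_∞ = F₁/k = F₁·τ = 59.51 × 41.71 = 2482.4 t.
M(t) = M_∞ + (M₀ − M_∞)·e^(−t/τ); t/τ = 69.4/41.71 = 1.664, so e^(−t/τ) = 0.1894.
M(t) = 2482.4 + 1404 × 0.1894 = 2748.2 t.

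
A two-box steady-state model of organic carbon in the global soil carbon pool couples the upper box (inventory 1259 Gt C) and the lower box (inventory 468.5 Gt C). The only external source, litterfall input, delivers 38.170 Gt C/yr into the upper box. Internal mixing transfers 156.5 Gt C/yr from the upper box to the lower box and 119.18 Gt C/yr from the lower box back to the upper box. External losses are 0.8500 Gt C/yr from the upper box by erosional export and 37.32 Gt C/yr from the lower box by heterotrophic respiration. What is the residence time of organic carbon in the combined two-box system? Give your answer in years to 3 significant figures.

Residence time in the combined system uses the total inventory and the total *external* removal — internal exchanges between the two boxes cancel.
M_total = 1259 + 468.5 = 1727.5 Gt C.
ΣF_external_out = 0.8500 + 37.32 = 38.170 Gt C/yr.
τ = M_total / ΣF_ext = 1727.5 / 38.170 = 45.26 yr.

45.3 yr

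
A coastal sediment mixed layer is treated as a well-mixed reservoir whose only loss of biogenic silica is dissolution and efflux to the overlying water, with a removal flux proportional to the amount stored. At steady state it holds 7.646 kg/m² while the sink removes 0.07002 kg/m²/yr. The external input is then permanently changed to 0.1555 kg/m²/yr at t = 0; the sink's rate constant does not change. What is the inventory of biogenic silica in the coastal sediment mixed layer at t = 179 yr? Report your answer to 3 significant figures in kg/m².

15.2 kg/m²

τ = M₀/F₀ = 7.646/0.07002 = 109.2 yr; rate constant k = 1/τ.
New steady state M_∞ = F₁/k = F₁·τ = 0.1555 × 109.2 = 16.980 kg/m².
M(t) = M_∞ + (M₀ − M_∞)·e^(−t/τ); t/τ = 179/109.2 = 1.639, so e^(−t/τ) = 0.1941.
M(t) = 16.980 − 9.334 × 0.1941 = 15.168 kg/m².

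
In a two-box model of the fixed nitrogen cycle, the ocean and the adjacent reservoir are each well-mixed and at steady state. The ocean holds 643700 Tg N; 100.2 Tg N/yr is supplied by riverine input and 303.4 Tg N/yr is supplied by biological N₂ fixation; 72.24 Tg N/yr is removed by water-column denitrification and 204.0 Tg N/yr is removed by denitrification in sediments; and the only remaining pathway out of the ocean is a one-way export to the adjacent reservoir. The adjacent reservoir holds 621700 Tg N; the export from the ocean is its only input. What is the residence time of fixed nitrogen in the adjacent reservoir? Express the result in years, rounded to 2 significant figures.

4900 yr

Balance the ocean: ΣF_in = 100.2 + 303.4 = 403.60 Tg N/yr.
Export to the adjacent reservoir = ΣF_in − (72.24 + 204.0) = 127.36 Tg N/yr.
At steady state the output of the adjacent reservoir equals its input, 127.36 Tg N/yr.
τ = M / F = 621700 / 127.36 = 4881 yr.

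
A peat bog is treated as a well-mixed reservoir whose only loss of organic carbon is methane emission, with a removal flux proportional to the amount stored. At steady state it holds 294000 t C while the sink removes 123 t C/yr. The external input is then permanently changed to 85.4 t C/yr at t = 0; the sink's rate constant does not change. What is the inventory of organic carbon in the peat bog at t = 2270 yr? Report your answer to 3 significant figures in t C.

The sink rate constant is k = F₀/M₀ = 123/294000 = 0.0004184 yr⁻¹.
Solving dM/dt = F₁ − kM with M(0) = M₀ gives M(t) = F₁/k + (M₀ − F₁/k)·e^(−kt).
F₁/k = 85.4/0.0004184 = 204130 t C; kt = 0.0004184 × 2270 = 0.9497, e^(−kt) = 0.3869.
M(2270) = 204130 + (294000 − 204130) × 0.3869 = 204130 + 34770 = 238900 t C.

239000 t C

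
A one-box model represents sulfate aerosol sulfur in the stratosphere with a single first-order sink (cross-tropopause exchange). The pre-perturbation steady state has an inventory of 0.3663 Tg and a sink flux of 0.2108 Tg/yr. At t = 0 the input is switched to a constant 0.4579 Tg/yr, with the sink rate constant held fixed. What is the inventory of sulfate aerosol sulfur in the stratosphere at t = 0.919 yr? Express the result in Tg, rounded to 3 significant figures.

0.543 Tg

Residence time τ = M₀/F₀ = 1.738 yr. The eventual steady state is M_∞ = M₀·(F₁/F₀) = 0.3663 × 0.4579/0.2108 = 0.79568 Tg.
The anomaly ΔM(t) = M(t) − M_∞ decays as ΔM₀·e^(−t/τ) with ΔM₀ = 0.3663 − 0.79568 = −0.4294 Tg.
At t = 0.919 yr, e^(−t/τ) = e^(−0.5289) = 0.5893, so ΔM = −0.2530 Tg and M = 0.79568 − 0.2530 = 0.54266 Tg.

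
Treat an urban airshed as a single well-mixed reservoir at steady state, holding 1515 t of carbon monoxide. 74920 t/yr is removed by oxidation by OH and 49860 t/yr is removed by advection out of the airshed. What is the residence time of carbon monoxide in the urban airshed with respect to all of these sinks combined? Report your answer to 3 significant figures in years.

0.0121 yr

Total removal flux = 74920 + 49860 = 124780 t/yr.
τ = M / ΣF_out = 1515 / 124780 = 0.01214 yr.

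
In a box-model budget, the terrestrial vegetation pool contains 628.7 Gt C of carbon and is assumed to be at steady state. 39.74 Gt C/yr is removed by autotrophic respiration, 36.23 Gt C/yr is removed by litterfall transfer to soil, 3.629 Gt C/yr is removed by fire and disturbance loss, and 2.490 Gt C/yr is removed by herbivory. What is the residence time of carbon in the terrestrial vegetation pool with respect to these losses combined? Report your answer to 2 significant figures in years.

7.7 yr

Total removal = 39.74 + 36.23 + 3.629 + 2.490 = 82.089 Gt C/yr.
τ = M / ΣF_out = 628.7 / 82.089 = 7.659 yr.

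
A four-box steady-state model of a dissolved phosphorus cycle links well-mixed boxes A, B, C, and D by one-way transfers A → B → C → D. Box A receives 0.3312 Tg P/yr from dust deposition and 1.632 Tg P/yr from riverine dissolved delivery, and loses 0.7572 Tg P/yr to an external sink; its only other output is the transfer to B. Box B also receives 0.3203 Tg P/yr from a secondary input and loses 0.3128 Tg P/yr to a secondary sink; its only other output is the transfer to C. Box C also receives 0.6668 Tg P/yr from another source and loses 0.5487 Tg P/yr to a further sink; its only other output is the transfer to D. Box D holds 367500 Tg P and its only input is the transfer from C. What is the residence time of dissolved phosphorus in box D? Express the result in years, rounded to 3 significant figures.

276000 yr

Box A: F(A→B) = (0.3312 + 1.632) − 0.7572 = 1.2060 Tg P/yr.
Box B: F(B→C) = (1.2060 + 0.3203) − 0.3128 = 1.2135 Tg P/yr.
Box C: F(C→D) = (1.2135 + 0.6668) − 0.5487 = 1.3316 Tg P/yr.
Box D throughput = its input = 1.3316 Tg P/yr; τ = 367500 / 1.3316 = 276000 yr.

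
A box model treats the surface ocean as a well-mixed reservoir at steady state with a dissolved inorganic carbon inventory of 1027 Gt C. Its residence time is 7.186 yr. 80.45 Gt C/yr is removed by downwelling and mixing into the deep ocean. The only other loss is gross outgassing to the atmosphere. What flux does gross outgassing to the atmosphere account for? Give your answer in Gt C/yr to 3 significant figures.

Total removal F = M/τ = 1027 / 7.186 = 142.9 Gt C/yr.
Gross outgassing to the atmosphere = F − (80.45) = 142.9 − 80.45 = 62.47 Gt C/yr.

62.5 Gt C/yr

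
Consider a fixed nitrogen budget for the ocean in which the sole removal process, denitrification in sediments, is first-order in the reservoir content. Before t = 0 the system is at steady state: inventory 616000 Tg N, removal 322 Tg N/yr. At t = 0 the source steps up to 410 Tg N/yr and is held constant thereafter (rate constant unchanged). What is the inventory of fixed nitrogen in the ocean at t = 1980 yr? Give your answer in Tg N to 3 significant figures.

τ = M₀/F₀ = 616000/322 = 1913 yr; rate constant k = 1/τ.
New steady state M_∞ = F₁/k = F₁·τ = 410 × 1913 = 784350 Tg N.
M(t) = M_∞ + (M₀ − M_∞)·e^(−t/τ); t/τ = 1980/1913 = 1.035, so e^(−t/τ) = 0.3552.
M(t) = 784350 − 168300 × 0.3552 = 724550 Tg N.

725000 Tg N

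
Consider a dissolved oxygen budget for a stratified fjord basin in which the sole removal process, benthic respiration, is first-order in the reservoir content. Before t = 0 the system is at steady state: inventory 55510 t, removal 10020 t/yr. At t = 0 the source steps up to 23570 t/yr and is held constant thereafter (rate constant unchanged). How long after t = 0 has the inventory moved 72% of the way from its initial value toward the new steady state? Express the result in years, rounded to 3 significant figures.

7.05 yr

τ = M₀/F₀ = 55510/10020 = 5.540 yr.
The remaining gap fraction is e^(−t/τ); 72% covered ⇒ e^(−t/τ) = 0.280.
t = −τ ln(0.280) = 5.540 × 1.273 = 7.052 yr.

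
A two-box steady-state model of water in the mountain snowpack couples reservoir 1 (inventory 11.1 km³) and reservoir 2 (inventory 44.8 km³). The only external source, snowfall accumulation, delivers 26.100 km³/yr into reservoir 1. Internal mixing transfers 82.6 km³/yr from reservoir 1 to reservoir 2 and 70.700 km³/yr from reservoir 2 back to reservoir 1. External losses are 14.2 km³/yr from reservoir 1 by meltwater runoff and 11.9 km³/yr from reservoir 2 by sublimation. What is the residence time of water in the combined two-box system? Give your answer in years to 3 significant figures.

2.14 yr

For the system as a whole, the A↔B exchange is internal and contributes nothing to the throughput; only the external sinks remove mass.
M_total = 11.1 + 44.8 = 55.900 km³.
ΣF_external_out = 14.2 + 11.9 = 26.100 km³/yr.
τ = M_total / ΣF_ext = 55.900 / 26.100 = 2.142 yr.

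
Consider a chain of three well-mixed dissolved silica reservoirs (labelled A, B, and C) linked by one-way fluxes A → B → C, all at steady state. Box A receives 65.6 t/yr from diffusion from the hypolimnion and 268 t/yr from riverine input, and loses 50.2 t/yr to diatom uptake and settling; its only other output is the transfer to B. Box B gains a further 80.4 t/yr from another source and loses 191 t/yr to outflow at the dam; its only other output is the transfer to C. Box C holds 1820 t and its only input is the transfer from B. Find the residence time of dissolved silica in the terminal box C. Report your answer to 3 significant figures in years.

10.5 yr

Box A: F(A→B) = (65.6 + 268) − 50.2 = 283.40 t/yr.
Box B: F(B→C) = (283.40 + 80.4) − 191 = 172.80 t/yr.
Box C throughput = its input = 172.80 t/yr; τ = 1820 / 172.80 = 10.53 yr.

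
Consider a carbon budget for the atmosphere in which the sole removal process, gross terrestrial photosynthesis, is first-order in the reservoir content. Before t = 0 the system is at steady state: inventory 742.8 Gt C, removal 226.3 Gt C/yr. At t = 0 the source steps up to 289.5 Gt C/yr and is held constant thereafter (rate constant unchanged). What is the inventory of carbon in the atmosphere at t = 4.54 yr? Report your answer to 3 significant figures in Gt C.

Residence time τ = M₀/F₀ = 3.282 yr. The eventual steady state is M_∞ = M₀·(F₁/F₀) = 742.8 × 289.5/226.3 = 950.25 Gt C.
The anomaly ΔM(t) = M(t) − M_∞ decays as ΔM₀·e^(−t/τ) with ΔM₀ = 742.8 − 950.25 = −207.4 Gt C.
At t = 4.54 yr, e^(−t/τ) = e^(−1.383) = 0.2508, so ΔM = −52.02 Gt C and M = 950.25 − 52.02 = 898.22 Gt C.

898 Gt C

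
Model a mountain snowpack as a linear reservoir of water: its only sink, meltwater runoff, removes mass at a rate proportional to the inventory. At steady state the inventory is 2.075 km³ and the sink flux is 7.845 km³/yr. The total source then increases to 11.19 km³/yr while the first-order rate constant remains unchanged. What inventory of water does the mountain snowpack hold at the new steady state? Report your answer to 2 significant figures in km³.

Rate constant k = F/M = 7.845 / 2.075 = 3.781 yr⁻¹.
At the new steady state, source = k·M_new ⇒ M_new = 11.19 / 3.781 = 2.960 km³.
(Equivalently M_new = M × F_new/F_old = 2.075 × 11.19/7.845.)

3.0 km³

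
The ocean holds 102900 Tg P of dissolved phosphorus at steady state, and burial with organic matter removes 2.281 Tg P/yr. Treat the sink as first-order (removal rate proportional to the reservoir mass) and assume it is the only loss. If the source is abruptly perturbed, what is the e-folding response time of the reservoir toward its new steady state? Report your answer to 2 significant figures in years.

For a linear reservoir the response time equals the residence time τ = M/F.
τ = 102900 / 2.281 = 45110 yr.

45000 yr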